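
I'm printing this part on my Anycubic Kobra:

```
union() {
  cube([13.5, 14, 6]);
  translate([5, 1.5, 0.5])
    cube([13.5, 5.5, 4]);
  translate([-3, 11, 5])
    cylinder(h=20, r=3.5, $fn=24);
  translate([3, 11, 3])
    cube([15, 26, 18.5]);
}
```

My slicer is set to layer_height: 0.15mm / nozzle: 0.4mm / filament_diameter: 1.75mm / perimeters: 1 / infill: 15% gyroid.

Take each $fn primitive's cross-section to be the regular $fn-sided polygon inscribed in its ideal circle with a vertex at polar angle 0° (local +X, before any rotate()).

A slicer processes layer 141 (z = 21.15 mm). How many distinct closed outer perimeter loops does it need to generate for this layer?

At z = 21.15 mm: the cube is not intersected at this z (z outside [0, 6]); the cube at (5, 1.5) is absent (z outside [0.5, 4.5]); the cylinder at (-3, 11): section is a regular 24-gon, circumradius r=3.5; the 15×26 cube at (3, 11) contributes its full rectangle; Combining (union): the 2 present regions are separate (no shared area or edge), so areas and boundary lengths simply add and each stays a separate island — 2 connected regions. The result has 2 disconnected regions.

2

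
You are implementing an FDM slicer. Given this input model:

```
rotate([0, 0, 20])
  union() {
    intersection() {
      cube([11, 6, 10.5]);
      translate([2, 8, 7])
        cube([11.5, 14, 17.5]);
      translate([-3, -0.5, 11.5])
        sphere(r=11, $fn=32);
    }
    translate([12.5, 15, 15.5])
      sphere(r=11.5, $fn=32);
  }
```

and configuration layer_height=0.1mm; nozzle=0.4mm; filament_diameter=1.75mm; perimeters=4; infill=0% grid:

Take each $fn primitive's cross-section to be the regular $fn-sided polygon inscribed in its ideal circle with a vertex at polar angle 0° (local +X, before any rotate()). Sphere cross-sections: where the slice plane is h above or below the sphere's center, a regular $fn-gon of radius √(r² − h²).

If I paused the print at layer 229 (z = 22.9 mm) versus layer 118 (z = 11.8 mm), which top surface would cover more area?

layer 118 (z = 11.8 mm)

Layer 229 (z = 22.9): the cube is not intersected at this z (z outside [0, 10.5]); the cube at (2, 8) is present — its section is the full 11.5×14 rectangle (area 161.00 mm²); the sphere at (-3, -0.5) does not reach this height (|z−center|=11.400 > r=11); After intersecting: at least one operand is absent at this height, so nothing remains; the r=11.5 sphere at (12.5, 15) slices to a regular 32-gon of circumradius 8.803 (√(r²−h²) with h=7.4 from center) (area = (32/2)·8.803²·sin(360°/32) = 241.88 mm²); Taking the union: only the r=11.5 sphere at (12.5, 15) is present, so the union is just that shape — area = 241.88 mm²; (rotated 20° about Z; rotation is an isometry so areas/perimeters/island counts are preserved). So its area = 241.88 mm². Layer 118 (z = 11.8): the cube does not reach this height (z outside [0, 10.5]); the 11.5×14 cube at (2, 8) contributes its full rectangle (area 161.00 mm²); the r=11 sphere at (-3, -0.5) slices to a regular 32-gon of circumradius 10.996 (√(r²−h²) with h=0.3 from center) (area = (32/2)·10.996²·sin(360°/32) = 377.41 mm²); Keeping only the common overlap: at least one operand is absent at this height, so nothing remains; the r=11.5 sphere at (12.5, 15) contributes a regular 32-gon of circumradius √(11.5²−3.7²) = 10.889 (area = (32/2)·10.889²·sin(360°/32) = 370.08 mm²); Combining (union): only the r=11.5 sphere at (12.5, 15) is present, so the union is just that shape — area = 370.08 mm²; (whole slice rotated 20° about Z — lengths, areas and connectivity unchanged). So its area = 370.08 mm². Layer 118 is larger (370.08 vs 241.88 mm²).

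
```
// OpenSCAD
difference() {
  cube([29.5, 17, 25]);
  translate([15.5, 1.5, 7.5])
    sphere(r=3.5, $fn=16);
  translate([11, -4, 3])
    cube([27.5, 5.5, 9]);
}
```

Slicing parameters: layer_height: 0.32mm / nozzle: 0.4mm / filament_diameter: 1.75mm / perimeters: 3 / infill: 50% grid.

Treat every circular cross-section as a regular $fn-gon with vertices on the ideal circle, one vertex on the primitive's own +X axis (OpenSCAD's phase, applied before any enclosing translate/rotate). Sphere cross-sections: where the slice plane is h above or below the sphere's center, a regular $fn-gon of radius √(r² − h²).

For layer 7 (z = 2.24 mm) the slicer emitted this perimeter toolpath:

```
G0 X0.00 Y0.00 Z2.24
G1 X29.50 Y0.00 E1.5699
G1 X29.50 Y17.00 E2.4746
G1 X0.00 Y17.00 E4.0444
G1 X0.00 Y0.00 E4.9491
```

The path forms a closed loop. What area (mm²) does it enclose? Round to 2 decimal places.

501.50 mm²

Apply the shoelace formula to the sequence of (X, Y) vertices; enclosed area = 501.50 mm².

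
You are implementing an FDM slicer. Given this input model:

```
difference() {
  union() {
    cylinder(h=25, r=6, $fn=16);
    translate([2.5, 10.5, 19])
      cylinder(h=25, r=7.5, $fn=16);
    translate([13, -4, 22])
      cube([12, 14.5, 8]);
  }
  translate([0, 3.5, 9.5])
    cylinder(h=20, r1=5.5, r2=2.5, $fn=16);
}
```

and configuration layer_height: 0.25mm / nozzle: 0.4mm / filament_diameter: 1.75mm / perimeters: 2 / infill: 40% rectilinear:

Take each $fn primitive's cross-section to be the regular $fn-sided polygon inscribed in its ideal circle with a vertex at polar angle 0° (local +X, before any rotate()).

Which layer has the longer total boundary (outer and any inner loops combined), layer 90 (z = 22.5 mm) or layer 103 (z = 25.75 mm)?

layer 90 (z = 22.5 mm)

Layer 90 (z = 22.5): the cylinder: section is a regular 16-gon, circumradius r=6 (perimeter = 2·16·6.000·sin(180°/16) = 37.46 mm); the cylinder at (2.5, 10.5): section is a regular 16-gon, circumradius r=7.5 (perimeter = 2·16·7.500·sin(180°/16) = 46.82 mm); the cube at (13, -4) (footprint 12×14.5) is included at this height (perimeter 53.00 mm); Combining (union): the regions partially overlap (shared area 13.37 mm²), so the edge portions inside another operand are dropped and the merged outline is re-measured after clipping — boundary = 120.52 mm; the cone at (0, 3.5) (r1=5.5→r2=2.5) has section circumradius 3.550 here — a regular 16-gon (perimeter = 2·16·3.550·sin(180°/16) = 22.16 mm); Taking the first minus the rest: starting from the result so far, the cone at (0, 3.5) partially overlaps it — only the 38.52 mm² overlap (of its 38.58 mm²) is removed, clipping the outline — boundary = 141.36 mm. So its perimeter = 141.36 mm. Layer 103 (z = 25.75): the cylinder does not reach this height (z outside [0, 25]); the r=7.5 cylinder at (2.5, 10.5) contributes a regular 16-gon of circumradius 7.5 (perimeter = 2·16·7.500·sin(180°/16) = 46.82 mm); the 12×14.5 cube at (13, -4) contributes its full rectangle (perimeter 53.00 mm); Combining (union): the 2 present regions are separate (no shared area or edge), so areas and boundary lengths simply add and each stays a separate island — boundary = 99.82 mm; the cone at (0, 3.5) (r1=5.5→r2=2.5) has section circumradius 3.062 here — a regular 16-gon (perimeter = 2·16·3.062·sin(180°/16) = 19.12 mm); Taking the first minus the rest: starting from the result so far, the cone at (0, 3.5) partially overlaps it — only the 12.94 mm² overlap (of its 28.71 mm²) is removed, clipping the outline — boundary = 102.07 mm. So its perimeter = 102.07 mm. Layer 90 is larger (141.36 vs 102.07 mm).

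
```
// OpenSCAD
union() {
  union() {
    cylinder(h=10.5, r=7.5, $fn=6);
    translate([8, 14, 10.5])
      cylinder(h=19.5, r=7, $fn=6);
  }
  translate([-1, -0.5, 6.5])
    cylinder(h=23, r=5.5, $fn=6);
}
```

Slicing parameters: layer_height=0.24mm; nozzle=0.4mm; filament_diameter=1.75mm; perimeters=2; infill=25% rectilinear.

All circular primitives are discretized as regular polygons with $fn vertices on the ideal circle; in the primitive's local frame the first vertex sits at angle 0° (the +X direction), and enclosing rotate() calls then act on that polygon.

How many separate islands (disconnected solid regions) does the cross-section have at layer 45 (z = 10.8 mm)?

At z = 10.8 mm: the cylinder does not reach this height (z outside [0, 10.5]); the r=7 cylinder at (8, 14) contributes a regular 6-gon of circumradius 7; Merging all regions: only the r=7 cylinder at (8, 14) is present, so the union is just that shape — 1 connected region; the r=5.5 cylinder at (-1, -0.5) gives a regular 6-gon of circumradius 5.5 (constant along its height); Merging all regions: the 2 present regions are separate (no shared area or edge), so areas and boundary lengths simply add and each stays a separate island — 2 connected regions. Overall, the cross-section has 2 separate islands. Island count = 2.

2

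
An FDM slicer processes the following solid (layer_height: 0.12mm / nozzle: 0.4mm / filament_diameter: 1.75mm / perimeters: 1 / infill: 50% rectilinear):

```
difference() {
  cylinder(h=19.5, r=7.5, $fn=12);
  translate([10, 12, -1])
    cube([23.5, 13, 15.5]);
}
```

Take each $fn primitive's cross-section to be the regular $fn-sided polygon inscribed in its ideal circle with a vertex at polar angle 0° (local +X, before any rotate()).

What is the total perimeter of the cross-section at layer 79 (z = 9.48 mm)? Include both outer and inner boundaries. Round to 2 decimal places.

At z = 9.48 mm: the r=7.5 cylinder contributes a regular 12-gon of circumradius 7.5 (perimeter = 2·12·7.500·sin(180°/12) = 46.59 mm); the cube at (10, 12) (footprint 23.5×13) is included at this height (perimeter 73.00 mm); Subtracting the remaining from the first: starting from the r=7.5 cylinder, the 23.5×13 cube at (10, 12) misses the remaining region (no effect) — boundary = 46.59 mm. Overall, the cross-section is a single solid region. Total boundary length (outer) = 46.59 mm.

46.59 mm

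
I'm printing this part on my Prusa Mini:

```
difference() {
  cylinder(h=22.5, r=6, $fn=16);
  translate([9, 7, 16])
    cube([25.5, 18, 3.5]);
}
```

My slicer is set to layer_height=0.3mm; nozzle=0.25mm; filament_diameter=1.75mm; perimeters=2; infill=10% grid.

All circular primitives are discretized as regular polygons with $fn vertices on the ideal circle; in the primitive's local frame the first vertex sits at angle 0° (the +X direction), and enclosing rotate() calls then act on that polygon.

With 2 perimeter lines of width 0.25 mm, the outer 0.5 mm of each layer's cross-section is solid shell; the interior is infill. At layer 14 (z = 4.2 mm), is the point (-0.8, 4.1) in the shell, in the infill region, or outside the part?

At z = 4.2 mm: the r=6 cylinder contributes a regular 16-gon of circumradius 6; the cube at (9, 7) is absent (z outside [16, 19.5]); After the difference (first − rest): none of the subtracted shapes is present at this height, so the r=6 cylinder is unchanged — 1 connected region. Overall, the cross-section is a single solid region. The nearest boundary edge runs (0.00, 6.00)→(-2.30, 5.54); distance from the point to it = 1.71 mm. The point is inside the cross-section and 1.71 mm from the nearest boundary — more than the 0.5 mm shell width (2 × 0.25), so it's in the infill interior.

infill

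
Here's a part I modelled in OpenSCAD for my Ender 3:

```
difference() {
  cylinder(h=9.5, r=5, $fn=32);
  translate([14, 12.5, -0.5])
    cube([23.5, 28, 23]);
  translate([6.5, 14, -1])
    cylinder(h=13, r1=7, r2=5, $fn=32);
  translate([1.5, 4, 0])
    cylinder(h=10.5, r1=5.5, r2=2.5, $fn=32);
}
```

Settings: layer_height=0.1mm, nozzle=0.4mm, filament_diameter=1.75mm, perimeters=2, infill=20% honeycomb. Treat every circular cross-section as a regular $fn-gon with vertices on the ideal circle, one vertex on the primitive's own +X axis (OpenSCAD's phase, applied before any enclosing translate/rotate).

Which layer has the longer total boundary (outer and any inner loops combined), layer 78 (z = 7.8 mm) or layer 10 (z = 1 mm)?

Layer 78 (z = 7.8): the r=5 cylinder contributes a regular 32-gon of circumradius 5 (perimeter = 2·32·5.000·sin(180°/32) = 31.37 mm); the cube at (14, 12.5) (footprint 23.5×28) is included at this height (perimeter 103.00 mm); the cone at (6.5, 14) (r1=7→r2=5) has section circumradius 5.646 here — a regular 32-gon (perimeter = 2·32·5.646·sin(180°/32) = 35.42 mm); the cone at (1.5, 4): at t=0.743 of its height the radius interpolates to r₁+(r₂−r₁)t = 3.271, giving a regular 32-gon of that circumradius (perimeter = 2·32·3.271·sin(180°/32) = 20.52 mm); Taking the first minus the rest: starting from the r=5 cylinder, the 23.5×28 cube at (14, 12.5) misses the remaining region (no effect); the cone at (6.5, 14) misses the remaining region (no effect); the cone at (1.5, 4) partially overlaps it — only the 18.86 mm² overlap (of its 33.41 mm²) is removed, clipping the outline — boundary = 33.63 mm. So its perimeter = 33.63 mm. Layer 10 (z = 1): the cylinder: section is a regular 32-gon, circumradius r=5 (perimeter = 2·32·5.000·sin(180°/32) = 31.37 mm); the cube at (14, 12.5) (footprint 23.5×28) is included at this height (perimeter 103.00 mm); the cone at (6.5, 14): at t=0.154 of its height the radius interpolates to r₁+(r₂−r₁)t = 6.692, giving a regular 32-gon of that circumradius (perimeter = 2·32·6.692·sin(180°/32) = 41.98 mm); the cone at (1.5, 4) contributes a regular 32-gon of circumradius 5.214 (interpolated between r1=5.5 and r2=2.5 at t=0.095) (perimeter = 2·32·5.214·sin(180°/32) = 32.71 mm); Taking the first minus the rest: starting from the r=5 cylinder, the 23.5×28 cube at (14, 12.5) misses the remaining region (no effect); the cone at (6.5, 14) misses the remaining region (no effect); the cone at (1.5, 4) partially overlaps it — only the 39.21 mm² overlap (of its 84.87 mm²) is removed, clipping the outline — boundary = 30.96 mm. So its perimeter = 30.96 mm. Layer 78 is larger (33.63 vs 30.96 mm).

layer 78 (z = 7.8 mm)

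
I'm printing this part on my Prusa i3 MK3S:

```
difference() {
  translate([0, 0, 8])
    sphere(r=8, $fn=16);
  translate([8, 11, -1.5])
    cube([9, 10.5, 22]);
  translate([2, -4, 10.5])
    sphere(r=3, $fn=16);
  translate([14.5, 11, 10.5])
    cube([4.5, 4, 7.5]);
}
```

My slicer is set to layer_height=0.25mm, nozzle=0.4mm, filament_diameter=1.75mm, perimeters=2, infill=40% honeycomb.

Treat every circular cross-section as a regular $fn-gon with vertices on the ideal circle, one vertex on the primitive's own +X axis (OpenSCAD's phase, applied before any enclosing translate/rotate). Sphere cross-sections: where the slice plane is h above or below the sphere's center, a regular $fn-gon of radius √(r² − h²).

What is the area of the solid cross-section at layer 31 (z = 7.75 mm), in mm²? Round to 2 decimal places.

191.34 mm²

At z = 7.75 mm: the sphere: section is a regular 16-gon, circumradius = √(r²−h²) = √(8²−0.25²) = 7.996 (area = (16/2)·7.996²·sin(360°/16) = 195.74 mm²); the cube at (8, 11) (footprint 9×10.5) is included at this height (area 94.50 mm²); the r=3 sphere at (2, -4) contributes a regular 16-gon of circumradius √(3²−2.75²) = 1.199 (area = (16/2)·1.199²·sin(360°/16) = 4.40 mm²); the cube at (14.5, 11) is absent (z outside [10.5, 18]); Subtracting the remaining from the first: starting from the r=8 sphere (195.74 mm²), the 9×10.5 cube at (8, 11) misses the remaining region (no effect); the r=3 sphere at (2, -4) lies wholly inside it (removes its full 4.40 mm² and its 7.48 mm outline becomes a hole wall) — area = 191.34 mm². Overall, the cross-section is one region with 1 hole. Net area = 191.34 mm².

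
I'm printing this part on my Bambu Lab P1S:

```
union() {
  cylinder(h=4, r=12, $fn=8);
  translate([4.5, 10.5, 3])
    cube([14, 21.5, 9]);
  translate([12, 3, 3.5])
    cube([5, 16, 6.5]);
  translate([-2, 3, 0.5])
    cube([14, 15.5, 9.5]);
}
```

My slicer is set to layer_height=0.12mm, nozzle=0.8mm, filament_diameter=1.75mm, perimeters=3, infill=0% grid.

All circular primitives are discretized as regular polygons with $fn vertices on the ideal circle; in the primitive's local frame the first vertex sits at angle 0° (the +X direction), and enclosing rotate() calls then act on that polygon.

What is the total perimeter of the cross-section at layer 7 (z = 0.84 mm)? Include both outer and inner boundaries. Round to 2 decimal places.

At z = 0.84 mm: the r=12 cylinder gives a regular 8-gon of circumradius 12 (constant along its height) (perimeter = 2·8·12.000·sin(180°/8) = 73.48 mm); the cube at (4.5, 10.5) does not reach this height (z outside [3, 12]); the cube at (12, 3) is not intersected at this z (z outside [3.5, 10]); the cube at (-2, 3) is present — its section is the full 14×15.5 rectangle (perimeter 59.00 mm); Combining (union): the regions partially overlap (shared area 84.86 mm²), so the edge portions inside another operand are dropped and the merged outline is re-measured after clipping — boundary = 94.26 mm. Overall, the cross-section is a single solid region. Total boundary length (outer) = 94.26 mm.

94.26 mm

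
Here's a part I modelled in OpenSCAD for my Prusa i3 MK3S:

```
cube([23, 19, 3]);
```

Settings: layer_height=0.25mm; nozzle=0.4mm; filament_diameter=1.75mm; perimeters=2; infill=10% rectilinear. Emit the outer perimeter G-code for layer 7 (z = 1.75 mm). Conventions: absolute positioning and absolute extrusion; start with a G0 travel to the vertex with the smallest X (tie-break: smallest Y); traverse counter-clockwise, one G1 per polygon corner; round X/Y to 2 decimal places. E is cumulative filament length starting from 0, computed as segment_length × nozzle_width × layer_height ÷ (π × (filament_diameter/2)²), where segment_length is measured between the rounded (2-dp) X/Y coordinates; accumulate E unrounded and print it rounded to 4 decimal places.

At z = 1.75 mm: the 23×19 cube contributes its full rectangle. The outline is a single polygon with 4 vertices. Extrusion per mm of travel: 0.4 × 0.25 / (π × 0.875²) = 0.041575. Accumulating E over each segment gives final E = 3.4923.

G0 X0.00 Y0.00 Z1.75
G1 X23.00 Y0.00 E0.9562
G1 X23.00 Y19.00 E1.7462
G1 X0.00 Y19.00 E2.7024
G1 X0.00 Y0.00 E3.4923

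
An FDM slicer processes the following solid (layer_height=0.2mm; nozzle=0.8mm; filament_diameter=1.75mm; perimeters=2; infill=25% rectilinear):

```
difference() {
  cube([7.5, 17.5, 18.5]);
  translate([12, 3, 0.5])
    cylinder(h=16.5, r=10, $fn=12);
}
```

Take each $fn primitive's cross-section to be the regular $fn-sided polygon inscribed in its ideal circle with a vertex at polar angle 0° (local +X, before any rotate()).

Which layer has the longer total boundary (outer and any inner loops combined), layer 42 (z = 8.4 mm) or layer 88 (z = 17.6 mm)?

Layer 42 (z = 8.4): the cube (footprint 7.5×17.5) is included at this height (perimeter 50.00 mm); the r=10 cylinder at (12, 3) gives a regular 12-gon of circumradius 10 (constant along its height) (perimeter = 2·12·10.000·sin(180°/12) = 62.12 mm); Taking the first minus the rest: starting from the 7.5×17.5 cube, the r=10 cylinder at (12, 3) partially overlaps it — only the 48.01 mm² overlap (of its 300.00 mm²) is removed, clipping the outline — boundary = 47.49 mm. So its perimeter = 47.49 mm. Layer 88 (z = 17.6): the 7.5×17.5 cube contributes its full rectangle (perimeter 50.00 mm); the cylinder at (12, 3) does not reach this height (z outside [0.5, 17]); Subtracting the remaining from the first: none of the subtracted shapes is present at this height, so the 7.5×17.5 cube is unchanged — boundary = 50.00 mm. So its perimeter = 50.00 mm. Layer 88 is larger (50.00 vs 47.49 mm).

layer 88 (z = 17.6 mm)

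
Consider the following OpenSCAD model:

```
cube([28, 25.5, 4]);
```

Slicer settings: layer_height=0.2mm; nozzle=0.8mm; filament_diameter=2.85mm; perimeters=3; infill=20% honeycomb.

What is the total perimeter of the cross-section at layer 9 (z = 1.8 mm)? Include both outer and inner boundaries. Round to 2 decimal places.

At z = 1.8 mm: the cube (footprint 28×25.5) is included at this height (perimeter 107.00 mm). Overall, the cross-section is a single solid region. Total boundary length (outer) = 107.00 mm.

107.00 mm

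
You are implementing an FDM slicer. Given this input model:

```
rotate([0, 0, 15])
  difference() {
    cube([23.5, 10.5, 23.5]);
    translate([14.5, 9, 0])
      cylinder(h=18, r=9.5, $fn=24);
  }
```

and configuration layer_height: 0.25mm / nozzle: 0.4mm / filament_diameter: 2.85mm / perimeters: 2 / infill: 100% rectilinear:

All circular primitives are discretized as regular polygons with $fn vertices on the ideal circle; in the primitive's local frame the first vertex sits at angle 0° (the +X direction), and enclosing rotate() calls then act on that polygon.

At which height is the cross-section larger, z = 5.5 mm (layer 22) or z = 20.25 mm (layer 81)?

layer 81 (z = 20.25 mm)

Layer 22 (z = 5.5): the 23.5×10.5 cube contributes its full rectangle (area 246.75 mm²); the r=9.5 cylinder at (14.5, 9) gives a regular 24-gon of circumradius 9.5 (constant along its height) (area = (24/2)·9.500²·sin(360°/24) = 280.30 mm²); Subtracting the remaining from the first: starting from the 23.5×10.5 cube (246.75 mm²), the r=9.5 cylinder at (14.5, 9) partially overlaps it — only the 165.15 mm² overlap (of its 280.30 mm²) is removed, clipping the outline — area = 81.60 mm²; (rotated 15° about Z; rotation is an isometry so areas/perimeters/island counts are preserved). So its area = 81.60 mm². Layer 81 (z = 20.25): the cube (footprint 23.5×10.5) is included at this height (area 246.75 mm²); the cylinder at (14.5, 9) is not intersected at this z (z outside [0, 18]); Subtracting the remaining from the first: none of the subtracted shapes is present at this height, so the 23.5×10.5 cube is unchanged — area = 246.75 mm²; (rotated 15° about Z; rotation is an isometry so areas/perimeters/island counts are preserved). So its area = 246.75 mm². Layer 81 is larger (246.75 vs 81.60 mm²).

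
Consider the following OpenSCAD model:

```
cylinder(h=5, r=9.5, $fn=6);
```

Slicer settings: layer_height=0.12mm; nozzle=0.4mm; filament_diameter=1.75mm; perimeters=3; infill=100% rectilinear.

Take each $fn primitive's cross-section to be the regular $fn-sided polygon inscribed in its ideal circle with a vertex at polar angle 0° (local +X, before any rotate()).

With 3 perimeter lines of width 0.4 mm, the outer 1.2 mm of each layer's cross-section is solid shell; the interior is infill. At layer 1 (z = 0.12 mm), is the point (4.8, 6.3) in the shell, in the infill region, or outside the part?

shell

At z = 0.12 mm: the cylinder: section is a regular 6-gon, circumradius r=9.5. Overall, the cross-section is a single solid region. The nearest boundary edge runs (9.50, 0.00)→(4.75, 8.23); distance from the point to it = 0.92 mm. The point is inside the cross-section, 0.92 mm from the nearest boundary — within the 1.2 mm shell band (3 × 0.4).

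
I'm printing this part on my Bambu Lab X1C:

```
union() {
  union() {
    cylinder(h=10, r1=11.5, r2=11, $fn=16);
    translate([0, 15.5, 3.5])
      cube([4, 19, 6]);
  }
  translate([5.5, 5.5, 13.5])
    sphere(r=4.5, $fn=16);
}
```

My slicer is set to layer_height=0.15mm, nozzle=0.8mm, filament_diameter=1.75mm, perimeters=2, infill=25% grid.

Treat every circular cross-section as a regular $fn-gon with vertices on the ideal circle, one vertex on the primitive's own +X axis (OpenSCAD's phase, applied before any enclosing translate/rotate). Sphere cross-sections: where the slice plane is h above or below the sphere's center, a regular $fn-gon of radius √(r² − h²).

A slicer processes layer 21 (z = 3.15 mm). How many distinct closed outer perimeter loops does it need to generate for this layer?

1

At z = 3.15 mm: the cone contributes a regular 16-gon of circumradius 11.342 (interpolated between r1=11.5 and r2=11 at t=0.315); the cube at (0, 15.5) is absent (z outside [3.5, 9.5]); Merging all regions: only the cone is present, so the union is just that shape — 1 connected region; the sphere at (5.5, 5.5) is absent (|z−center|=10.350 > r=4.5); Merging all regions: only that combined region is present, so the union is just that shape — 1 connected region. The result has 1 disconnected region.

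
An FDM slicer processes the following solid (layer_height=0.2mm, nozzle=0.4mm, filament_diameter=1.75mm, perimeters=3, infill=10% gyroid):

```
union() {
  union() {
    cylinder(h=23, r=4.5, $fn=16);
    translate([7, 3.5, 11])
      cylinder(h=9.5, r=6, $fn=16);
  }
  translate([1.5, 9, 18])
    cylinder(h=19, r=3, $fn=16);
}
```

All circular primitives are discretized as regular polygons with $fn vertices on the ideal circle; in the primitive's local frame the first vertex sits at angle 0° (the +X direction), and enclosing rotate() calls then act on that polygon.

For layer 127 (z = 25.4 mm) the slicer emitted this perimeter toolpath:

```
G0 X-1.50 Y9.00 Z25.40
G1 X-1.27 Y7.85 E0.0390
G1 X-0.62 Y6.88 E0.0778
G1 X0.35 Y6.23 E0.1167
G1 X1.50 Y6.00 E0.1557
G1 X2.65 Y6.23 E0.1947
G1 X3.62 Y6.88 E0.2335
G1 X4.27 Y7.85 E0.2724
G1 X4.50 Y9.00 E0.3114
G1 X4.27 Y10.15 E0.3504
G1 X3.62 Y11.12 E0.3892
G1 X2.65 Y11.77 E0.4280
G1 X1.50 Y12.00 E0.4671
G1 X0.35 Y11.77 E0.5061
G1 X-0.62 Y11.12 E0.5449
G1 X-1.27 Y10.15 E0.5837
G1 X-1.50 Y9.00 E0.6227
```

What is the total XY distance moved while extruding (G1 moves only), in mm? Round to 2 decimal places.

Sum the Euclidean lengths of each G1 segment: total = 18.72 mm.

18.72 mm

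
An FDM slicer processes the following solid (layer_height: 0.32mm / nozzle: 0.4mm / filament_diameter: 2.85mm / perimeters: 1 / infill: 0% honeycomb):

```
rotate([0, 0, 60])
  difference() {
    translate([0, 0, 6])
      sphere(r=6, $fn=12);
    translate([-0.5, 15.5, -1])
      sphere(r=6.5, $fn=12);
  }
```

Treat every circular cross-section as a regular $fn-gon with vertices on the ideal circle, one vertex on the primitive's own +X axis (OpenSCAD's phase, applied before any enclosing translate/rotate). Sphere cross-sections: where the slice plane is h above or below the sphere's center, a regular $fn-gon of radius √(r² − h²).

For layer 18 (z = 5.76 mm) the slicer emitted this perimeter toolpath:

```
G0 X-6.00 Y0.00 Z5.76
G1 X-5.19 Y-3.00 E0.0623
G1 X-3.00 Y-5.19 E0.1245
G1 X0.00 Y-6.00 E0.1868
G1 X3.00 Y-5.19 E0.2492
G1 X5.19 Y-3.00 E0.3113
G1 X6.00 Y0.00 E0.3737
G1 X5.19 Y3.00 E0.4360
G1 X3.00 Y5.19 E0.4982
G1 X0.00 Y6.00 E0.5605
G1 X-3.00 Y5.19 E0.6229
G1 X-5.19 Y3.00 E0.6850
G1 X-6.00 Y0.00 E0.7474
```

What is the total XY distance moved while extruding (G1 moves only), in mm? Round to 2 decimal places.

Sum the Euclidean lengths of each G1 segment: total = 37.25 mm.

37.25 mm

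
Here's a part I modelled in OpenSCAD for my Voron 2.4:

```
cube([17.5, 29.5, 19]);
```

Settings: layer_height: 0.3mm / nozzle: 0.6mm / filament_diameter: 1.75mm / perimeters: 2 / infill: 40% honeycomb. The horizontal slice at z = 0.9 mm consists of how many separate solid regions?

At z = 0.9 mm: the 17.5×29.5 cube contributes its full rectangle. The result has 1 disconnected region.

1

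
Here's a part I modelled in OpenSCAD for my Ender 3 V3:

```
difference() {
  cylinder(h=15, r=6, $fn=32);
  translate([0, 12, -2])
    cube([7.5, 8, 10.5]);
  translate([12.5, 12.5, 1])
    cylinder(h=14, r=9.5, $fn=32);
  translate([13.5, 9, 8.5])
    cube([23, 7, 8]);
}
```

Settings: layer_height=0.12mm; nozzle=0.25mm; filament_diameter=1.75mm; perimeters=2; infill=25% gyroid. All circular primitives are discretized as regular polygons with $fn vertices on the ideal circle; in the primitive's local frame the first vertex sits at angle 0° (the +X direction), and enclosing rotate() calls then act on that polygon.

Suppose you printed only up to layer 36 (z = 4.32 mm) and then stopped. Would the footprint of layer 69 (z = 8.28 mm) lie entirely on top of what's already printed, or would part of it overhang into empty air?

Compare the two slices. At z = 4.32: the r=6 cylinder contributes a regular 32-gon of circumradius 6 (area = (32/2)·6.000²·sin(360°/32) = 112.37 mm²); the 7.5×8 cube at (0, 12) contributes its full rectangle (area 60.00 mm²); the r=9.5 cylinder at (12.5, 12.5) contributes a regular 32-gon of circumradius 9.5 (area = (32/2)·9.500²·sin(360°/32) = 281.71 mm²); the cube at (13.5, 9) is not intersected at this z (z outside [8.5, 16.5]); After the difference (first − rest): starting from the r=6 cylinder (112.37 mm²), the 7.5×8 cube at (0, 12) misses the remaining region (no effect); the r=9.5 cylinder at (12.5, 12.5) misses the remaining region (no effect) — area = 112.37 mm². At z = 8.28: the r=6 cylinder gives a regular 32-gon of circumradius 6 (constant along its height) (area = (32/2)·6.000²·sin(360°/32) = 112.37 mm²); the cube at (0, 12) is present — its section is the full 7.5×8 rectangle (area 60.00 mm²); the cylinder at (12.5, 12.5): section is a regular 32-gon, circumradius r=9.5 (area = (32/2)·9.500²·sin(360°/32) = 281.71 mm²); the cube at (13.5, 9) does not reach this height (z outside [8.5, 16.5]); Taking the first minus the rest: starting from the r=6 cylinder (112.37 mm²), the 7.5×8 cube at (0, 12) misses the remaining region (no effect); the r=9.5 cylinder at (12.5, 12.5) misses the remaining region (no effect) — area = 112.37 mm². Checking containment: the cross-section at z = 8.28 is a subset of the cross-section at z = 4.32.

entirely on top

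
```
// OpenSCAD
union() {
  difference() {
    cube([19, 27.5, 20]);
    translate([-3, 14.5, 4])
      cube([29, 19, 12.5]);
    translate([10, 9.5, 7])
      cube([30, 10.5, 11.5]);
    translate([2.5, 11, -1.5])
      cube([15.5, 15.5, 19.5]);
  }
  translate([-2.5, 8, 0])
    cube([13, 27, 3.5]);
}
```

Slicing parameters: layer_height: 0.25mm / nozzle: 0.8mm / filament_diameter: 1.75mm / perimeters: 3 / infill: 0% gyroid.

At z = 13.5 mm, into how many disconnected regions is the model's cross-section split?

1

At z = 13.5 mm: the 19×27.5 cube contributes its full rectangle; the cube at (-3, 14.5) is present — its section is the full 29×19 rectangle; the 30×10.5 cube at (10, 9.5) contributes its full rectangle; the 15.5×15.5 cube at (2.5, 11) contributes its full rectangle; Taking the first minus the rest: starting from the 19×27.5 cube, the 29×19 cube at (-3, 14.5) partially overlaps it — only the 247.00 mm² overlap (of its 551.00 mm²) is removed, clipping the outline; the 30×10.5 cube at (10, 9.5) partially overlaps it — only the 45.00 mm² overlap (of its 315.00 mm²) is removed, clipping the outline; the 15.5×15.5 cube at (2.5, 11) partially overlaps it — only the 26.25 mm² overlap (of its 240.25 mm²) is removed, clipping the outline — 1 connected region; the cube at (-2.5, 8) is not intersected at this z (z outside [0, 3.5]); Taking the union: only the result so far is present, so the union is just that shape — 1 connected region. The result has 1 disconnected region.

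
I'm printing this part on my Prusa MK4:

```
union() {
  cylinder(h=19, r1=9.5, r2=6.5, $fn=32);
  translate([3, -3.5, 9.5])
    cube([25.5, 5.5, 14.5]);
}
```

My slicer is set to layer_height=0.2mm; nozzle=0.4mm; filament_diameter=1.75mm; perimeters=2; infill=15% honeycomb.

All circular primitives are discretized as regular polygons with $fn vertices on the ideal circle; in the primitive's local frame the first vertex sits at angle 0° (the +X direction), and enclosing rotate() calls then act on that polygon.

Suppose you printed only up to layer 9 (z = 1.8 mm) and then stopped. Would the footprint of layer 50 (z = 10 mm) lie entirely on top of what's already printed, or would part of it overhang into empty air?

part overhangs

Compare the two slices. At z = 1.8: the cone contributes a regular 32-gon of circumradius 9.216 (interpolated between r1=9.5 and r2=6.5 at t=0.095) (area = (32/2)·9.216²·sin(360°/32) = 265.11 mm²); the cube at (3, -3.5) is not intersected at this z (z outside [9.5, 24]); Taking the union: only the cone is present, so the union is just that shape — area = 265.11 mm². At z = 10: the cone contributes a regular 32-gon of circumradius 7.921 (interpolated between r1=9.5 and r2=6.5 at t=0.526) (area = (32/2)·7.921²·sin(360°/32) = 195.85 mm²); the cube at (3, -3.5) (footprint 25.5×5.5) is included at this height (area 140.25 mm²); Merging all regions: the regions partially overlap — summed areas 336.10 mm² minus the doubly-counted overlap 25.83 mm² gives 310.27 mm² — area = 310.27 mm². Checking containment: at z = 10 the cross-section extends beyond the z = 1.8 cross-section by about 107.16 mm².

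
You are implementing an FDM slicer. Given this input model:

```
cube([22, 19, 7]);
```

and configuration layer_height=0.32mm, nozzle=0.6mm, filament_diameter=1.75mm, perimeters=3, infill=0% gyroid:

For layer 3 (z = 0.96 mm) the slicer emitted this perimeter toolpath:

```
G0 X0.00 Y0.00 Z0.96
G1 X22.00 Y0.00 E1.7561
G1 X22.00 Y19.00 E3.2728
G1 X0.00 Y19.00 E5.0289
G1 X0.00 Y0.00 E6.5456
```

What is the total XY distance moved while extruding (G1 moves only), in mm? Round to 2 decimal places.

82.00 mm

Sum the Euclidean lengths of each G1 segment: total = 82.00 mm.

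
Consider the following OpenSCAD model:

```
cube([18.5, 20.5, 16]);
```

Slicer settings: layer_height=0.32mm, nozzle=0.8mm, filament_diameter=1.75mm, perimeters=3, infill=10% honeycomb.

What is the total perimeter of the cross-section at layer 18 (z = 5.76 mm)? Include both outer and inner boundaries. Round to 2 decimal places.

78.00 mm

At z = 5.76 mm: the cube (footprint 18.5×20.5) is included at this height (perimeter 78.00 mm). Overall, the cross-section is a single solid region. Total boundary length (outer) = 78.00 mm.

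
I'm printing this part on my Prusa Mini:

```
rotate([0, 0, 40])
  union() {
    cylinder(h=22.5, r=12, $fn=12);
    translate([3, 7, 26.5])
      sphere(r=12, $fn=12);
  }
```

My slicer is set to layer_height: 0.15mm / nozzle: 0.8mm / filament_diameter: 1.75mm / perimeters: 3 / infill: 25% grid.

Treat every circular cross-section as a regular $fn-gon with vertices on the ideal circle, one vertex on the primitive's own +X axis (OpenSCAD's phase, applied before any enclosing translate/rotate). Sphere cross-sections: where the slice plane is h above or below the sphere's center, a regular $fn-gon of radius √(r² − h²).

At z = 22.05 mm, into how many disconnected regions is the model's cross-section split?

1

At z = 22.05 mm: the cylinder: section is a regular 12-gon, circumradius r=12; the r=12 sphere at (3, 7) slices to a regular 12-gon of circumradius 11.144 (√(r²−h²) with h=4.45 from center); Combining (union): the regions partially overlap (shared area 232.23 mm²), so overlapping operands fuse into one piece — 1 connected region; (whole slice rotated 40° about Z — lengths, areas and connectivity unchanged). The result has 1 disconnected region.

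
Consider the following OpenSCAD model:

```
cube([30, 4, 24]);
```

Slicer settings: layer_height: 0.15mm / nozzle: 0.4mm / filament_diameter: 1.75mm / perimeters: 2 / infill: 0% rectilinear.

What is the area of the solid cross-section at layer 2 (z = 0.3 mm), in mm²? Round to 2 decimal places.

120.00 mm²

At z = 0.3 mm: the cube is present — its section is the full 30×4 rectangle (area 120.00 mm²). Overall, the cross-section is a single solid region. Net area = 120.00 mm².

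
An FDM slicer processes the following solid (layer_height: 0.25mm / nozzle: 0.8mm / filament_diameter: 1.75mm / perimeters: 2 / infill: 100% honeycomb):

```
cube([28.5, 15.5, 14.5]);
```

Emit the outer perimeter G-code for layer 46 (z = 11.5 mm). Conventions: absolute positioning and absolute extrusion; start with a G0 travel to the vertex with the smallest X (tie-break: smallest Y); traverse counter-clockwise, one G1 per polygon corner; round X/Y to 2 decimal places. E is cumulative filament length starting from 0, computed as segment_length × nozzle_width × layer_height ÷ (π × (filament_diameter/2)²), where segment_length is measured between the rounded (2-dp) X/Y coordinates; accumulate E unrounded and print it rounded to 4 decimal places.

At z = 11.5 mm: the 28.5×15.5 cube contributes its full rectangle. The outline is a single polygon with 4 vertices. Extrusion per mm of travel: 0.8 × 0.25 / (π × 0.875²) = 0.083150. Accumulating E over each segment gives final E = 7.3172.

G0 X0.00 Y0.00 Z11.50
G1 X28.50 Y0.00 E2.3698
G1 X28.50 Y15.50 E3.6586
G1 X0.00 Y15.50 E6.0284
G1 X0.00 Y0.00 E7.3172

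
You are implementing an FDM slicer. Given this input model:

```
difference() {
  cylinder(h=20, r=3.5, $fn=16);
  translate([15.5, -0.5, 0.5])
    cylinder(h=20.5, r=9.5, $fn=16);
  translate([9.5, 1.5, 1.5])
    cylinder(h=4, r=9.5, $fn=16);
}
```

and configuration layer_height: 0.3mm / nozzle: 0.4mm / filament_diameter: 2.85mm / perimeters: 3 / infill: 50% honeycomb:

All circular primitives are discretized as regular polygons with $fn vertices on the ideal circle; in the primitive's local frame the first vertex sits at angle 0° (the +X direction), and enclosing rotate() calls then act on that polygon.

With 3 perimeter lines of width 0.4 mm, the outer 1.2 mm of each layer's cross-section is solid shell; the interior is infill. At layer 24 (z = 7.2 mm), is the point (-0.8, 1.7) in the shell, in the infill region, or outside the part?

At z = 7.2 mm: the cylinder: section is a regular 16-gon, circumradius r=3.5; the r=9.5 cylinder at (15.5, -0.5) gives a regular 16-gon of circumradius 9.5 (constant along its height); the cylinder at (9.5, 1.5) is not intersected at this z (z outside [1.5, 5.5]); Subtracting the remaining from the first: starting from the r=3.5 cylinder, the r=9.5 cylinder at (15.5, -0.5) misses the remaining region (no effect) — 1 connected region. Overall, the cross-section is a single solid region. The nearest boundary edge runs (-2.47, 2.47)→(-1.34, 3.23); distance from the point to it = 1.57 mm. The point is inside the cross-section and 1.57 mm from the nearest boundary — more than the 1.2 mm shell width (3 × 0.4), so it's in the infill interior.

infill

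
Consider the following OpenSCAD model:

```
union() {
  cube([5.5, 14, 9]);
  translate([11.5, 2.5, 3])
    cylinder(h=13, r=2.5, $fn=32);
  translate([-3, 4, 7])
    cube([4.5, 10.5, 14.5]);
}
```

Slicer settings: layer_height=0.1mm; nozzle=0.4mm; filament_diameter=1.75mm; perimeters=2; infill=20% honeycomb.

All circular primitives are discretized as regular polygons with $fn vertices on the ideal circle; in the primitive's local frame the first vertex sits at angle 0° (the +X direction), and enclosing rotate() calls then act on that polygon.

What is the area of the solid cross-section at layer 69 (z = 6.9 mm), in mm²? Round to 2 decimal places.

96.51 mm²

At z = 6.9 mm: the cube is present — its section is the full 5.5×14 rectangle (area 77.00 mm²); the r=2.5 cylinder at (11.5, 2.5) contributes a regular 32-gon of circumradius 2.5 (area = (32/2)·2.500²·sin(360°/32) = 19.51 mm²); the cube at (-3, 4) is absent (z outside [7, 21.5]); Merging all regions: the 2 present regions are separate (no shared area or edge), so areas and boundary lengths simply add and each stays a separate island — area = 96.51 mm². Overall, the cross-section has 2 separate islands. Net area = 96.51 mm².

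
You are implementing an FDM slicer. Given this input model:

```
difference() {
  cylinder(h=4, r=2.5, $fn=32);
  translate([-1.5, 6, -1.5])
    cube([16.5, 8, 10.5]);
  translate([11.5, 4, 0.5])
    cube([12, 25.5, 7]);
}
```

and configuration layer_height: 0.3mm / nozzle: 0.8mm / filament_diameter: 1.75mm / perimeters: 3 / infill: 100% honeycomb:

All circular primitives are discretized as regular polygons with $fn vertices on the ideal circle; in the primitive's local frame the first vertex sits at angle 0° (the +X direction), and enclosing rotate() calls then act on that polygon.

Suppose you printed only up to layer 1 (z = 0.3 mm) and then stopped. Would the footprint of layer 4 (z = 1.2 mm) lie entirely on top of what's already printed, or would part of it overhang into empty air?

Compare the two slices. At z = 0.3: the r=2.5 cylinder gives a regular 32-gon of circumradius 2.5 (constant along its height) (area = (32/2)·2.500²·sin(360°/32) = 19.51 mm²); the 16.5×8 cube at (-1.5, 6) contributes its full rectangle (area 132.00 mm²); the cube at (11.5, 4) does not reach this height (z outside [0.5, 7.5]); Taking the first minus the rest: starting from the r=2.5 cylinder (19.51 mm²), the 16.5×8 cube at (-1.5, 6) misses the remaining region (no effect) — area = 19.51 mm². At z = 1.2: the cylinder: section is a regular 32-gon, circumradius r=2.5 (area = (32/2)·2.500²·sin(360°/32) = 19.51 mm²); the 16.5×8 cube at (-1.5, 6) contributes its full rectangle (area 132.00 mm²); the cube at (11.5, 4) (footprint 12×25.5) is included at this height (area 306.00 mm²); After the difference (first − rest): starting from the r=2.5 cylinder (19.51 mm²), the 16.5×8 cube at (-1.5, 6) misses the remaining region (no effect); the 12×25.5 cube at (11.5, 4) misses the remaining region (no effect) — area = 19.51 mm². Checking containment: the cross-section at z = 1.2 is a subset of the cross-section at z = 0.3.

entirely on top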